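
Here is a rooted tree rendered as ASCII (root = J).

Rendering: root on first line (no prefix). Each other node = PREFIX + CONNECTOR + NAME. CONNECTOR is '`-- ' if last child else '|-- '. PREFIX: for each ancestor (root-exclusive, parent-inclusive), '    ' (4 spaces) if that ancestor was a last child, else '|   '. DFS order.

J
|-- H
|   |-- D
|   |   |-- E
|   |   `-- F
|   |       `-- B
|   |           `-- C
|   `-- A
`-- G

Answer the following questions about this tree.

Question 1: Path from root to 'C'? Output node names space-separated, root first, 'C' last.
Walk down from root: J -> H -> D -> F -> B -> C

Answer: J H D F B C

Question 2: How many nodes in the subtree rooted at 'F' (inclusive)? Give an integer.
Answer: 3

Derivation:
Subtree rooted at F contains: B, C, F
Count = 3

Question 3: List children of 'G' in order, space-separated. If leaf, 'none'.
Node G's children (from adjacency): (leaf)

Answer: none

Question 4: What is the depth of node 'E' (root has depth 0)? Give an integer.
Answer: 3

Derivation:
Path from root to E: J -> H -> D -> E
Depth = number of edges = 3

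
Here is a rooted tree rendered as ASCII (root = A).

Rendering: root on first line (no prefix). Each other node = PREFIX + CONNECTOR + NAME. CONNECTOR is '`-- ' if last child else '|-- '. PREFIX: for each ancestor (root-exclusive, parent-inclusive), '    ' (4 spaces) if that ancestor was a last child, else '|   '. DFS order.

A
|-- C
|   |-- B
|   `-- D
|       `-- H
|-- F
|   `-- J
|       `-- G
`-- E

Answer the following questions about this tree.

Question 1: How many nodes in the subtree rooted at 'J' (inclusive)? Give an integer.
Answer: 2

Derivation:
Subtree rooted at J contains: G, J
Count = 2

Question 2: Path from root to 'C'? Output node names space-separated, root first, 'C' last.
Walk down from root: A -> C

Answer: A C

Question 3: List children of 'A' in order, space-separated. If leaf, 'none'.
Answer: C F E

Derivation:
Node A's children (from adjacency): C, F, E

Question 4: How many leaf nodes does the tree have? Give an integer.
Answer: 4

Derivation:
Leaves (nodes with no children): B, E, G, H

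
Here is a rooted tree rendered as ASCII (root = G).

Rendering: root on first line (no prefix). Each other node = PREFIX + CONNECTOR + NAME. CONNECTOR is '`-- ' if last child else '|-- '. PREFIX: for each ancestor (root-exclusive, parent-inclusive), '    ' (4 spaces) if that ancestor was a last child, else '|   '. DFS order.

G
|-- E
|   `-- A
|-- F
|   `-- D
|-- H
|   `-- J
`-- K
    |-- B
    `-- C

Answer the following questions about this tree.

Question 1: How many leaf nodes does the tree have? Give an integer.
Leaves (nodes with no children): A, B, C, D, J

Answer: 5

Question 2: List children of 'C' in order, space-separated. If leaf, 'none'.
Node C's children (from adjacency): (leaf)

Answer: none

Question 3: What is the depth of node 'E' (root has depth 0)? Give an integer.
Path from root to E: G -> E
Depth = number of edges = 1

Answer: 1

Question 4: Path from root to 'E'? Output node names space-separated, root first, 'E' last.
Walk down from root: G -> E

Answer: G E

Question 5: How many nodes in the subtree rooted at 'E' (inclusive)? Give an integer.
Subtree rooted at E contains: A, E
Count = 2

Answer: 2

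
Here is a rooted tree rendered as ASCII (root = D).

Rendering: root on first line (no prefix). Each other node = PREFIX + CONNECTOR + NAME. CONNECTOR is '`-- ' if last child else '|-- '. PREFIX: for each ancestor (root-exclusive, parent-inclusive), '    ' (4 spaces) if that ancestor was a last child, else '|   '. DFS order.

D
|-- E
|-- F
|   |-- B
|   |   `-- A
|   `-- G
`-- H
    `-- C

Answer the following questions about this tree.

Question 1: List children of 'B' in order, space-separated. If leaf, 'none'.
Answer: A

Derivation:
Node B's children (from adjacency): A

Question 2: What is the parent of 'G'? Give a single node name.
Scan adjacency: G appears as child of F

Answer: F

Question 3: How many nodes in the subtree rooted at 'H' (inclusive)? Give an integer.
Subtree rooted at H contains: C, H
Count = 2

Answer: 2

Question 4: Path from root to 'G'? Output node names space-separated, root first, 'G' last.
Walk down from root: D -> F -> G

Answer: D F G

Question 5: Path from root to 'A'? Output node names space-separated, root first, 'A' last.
Answer: D F B A

Derivation:
Walk down from root: D -> F -> B -> A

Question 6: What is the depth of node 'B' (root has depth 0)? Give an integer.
Path from root to B: D -> F -> B
Depth = number of edges = 2

Answer: 2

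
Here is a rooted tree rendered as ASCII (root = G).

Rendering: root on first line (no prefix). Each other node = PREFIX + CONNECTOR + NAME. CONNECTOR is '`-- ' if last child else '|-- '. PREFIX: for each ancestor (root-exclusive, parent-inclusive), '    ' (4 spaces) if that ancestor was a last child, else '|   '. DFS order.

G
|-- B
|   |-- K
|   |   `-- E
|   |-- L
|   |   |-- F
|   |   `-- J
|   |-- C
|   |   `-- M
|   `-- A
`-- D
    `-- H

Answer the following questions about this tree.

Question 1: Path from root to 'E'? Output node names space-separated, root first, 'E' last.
Answer: G B K E

Derivation:
Walk down from root: G -> B -> K -> E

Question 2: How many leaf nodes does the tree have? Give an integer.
Leaves (nodes with no children): A, E, F, H, J, M

Answer: 6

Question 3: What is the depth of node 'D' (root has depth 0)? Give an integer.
Path from root to D: G -> D
Depth = number of edges = 1

Answer: 1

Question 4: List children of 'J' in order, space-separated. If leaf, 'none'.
Node J's children (from adjacency): (leaf)

Answer: none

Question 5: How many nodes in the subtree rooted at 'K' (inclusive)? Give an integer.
Subtree rooted at K contains: E, K
Count = 2

Answer: 2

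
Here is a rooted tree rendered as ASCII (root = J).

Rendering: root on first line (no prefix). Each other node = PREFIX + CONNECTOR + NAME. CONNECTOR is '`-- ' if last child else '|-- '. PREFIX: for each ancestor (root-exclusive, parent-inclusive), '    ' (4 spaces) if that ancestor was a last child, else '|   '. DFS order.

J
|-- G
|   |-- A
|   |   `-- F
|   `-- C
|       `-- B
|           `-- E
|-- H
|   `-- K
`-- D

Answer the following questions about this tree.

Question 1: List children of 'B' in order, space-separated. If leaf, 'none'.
Node B's children (from adjacency): E

Answer: E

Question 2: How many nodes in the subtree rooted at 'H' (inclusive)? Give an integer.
Subtree rooted at H contains: H, K
Count = 2

Answer: 2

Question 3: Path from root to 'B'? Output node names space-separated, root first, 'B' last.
Walk down from root: J -> G -> C -> B

Answer: J G C B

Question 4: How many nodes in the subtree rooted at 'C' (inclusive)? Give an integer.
Subtree rooted at C contains: B, C, E
Count = 3

Answer: 3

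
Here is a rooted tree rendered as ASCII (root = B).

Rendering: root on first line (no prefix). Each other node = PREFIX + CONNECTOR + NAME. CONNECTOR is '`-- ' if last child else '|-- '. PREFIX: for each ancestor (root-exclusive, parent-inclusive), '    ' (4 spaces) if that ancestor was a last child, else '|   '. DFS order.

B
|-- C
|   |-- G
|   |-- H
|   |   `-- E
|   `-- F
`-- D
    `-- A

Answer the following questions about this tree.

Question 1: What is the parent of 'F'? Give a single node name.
Scan adjacency: F appears as child of C

Answer: C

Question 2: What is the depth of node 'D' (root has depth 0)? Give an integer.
Answer: 1

Derivation:
Path from root to D: B -> D
Depth = number of edges = 1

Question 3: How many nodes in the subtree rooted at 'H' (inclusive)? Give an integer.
Subtree rooted at H contains: E, H
Count = 2

Answer: 2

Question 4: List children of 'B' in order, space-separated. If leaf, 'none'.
Node B's children (from adjacency): C, D

Answer: C D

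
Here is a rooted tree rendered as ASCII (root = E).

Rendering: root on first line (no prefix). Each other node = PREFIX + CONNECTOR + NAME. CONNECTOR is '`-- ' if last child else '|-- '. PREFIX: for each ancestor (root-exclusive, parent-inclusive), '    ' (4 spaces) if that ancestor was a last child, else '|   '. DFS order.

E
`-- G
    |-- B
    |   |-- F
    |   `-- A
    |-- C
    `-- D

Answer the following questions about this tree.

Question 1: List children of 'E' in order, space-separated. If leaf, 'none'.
Node E's children (from adjacency): G

Answer: G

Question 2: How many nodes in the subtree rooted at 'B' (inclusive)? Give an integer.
Answer: 3

Derivation:
Subtree rooted at B contains: A, B, F
Count = 3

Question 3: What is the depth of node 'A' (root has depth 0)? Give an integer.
Path from root to A: E -> G -> B -> A
Depth = number of edges = 3

Answer: 3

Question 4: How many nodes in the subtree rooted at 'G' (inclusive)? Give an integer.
Subtree rooted at G contains: A, B, C, D, F, G
Count = 6

Answer: 6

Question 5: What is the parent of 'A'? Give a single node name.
Scan adjacency: A appears as child of B

Answer: B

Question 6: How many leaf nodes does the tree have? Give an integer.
Answer: 4

Derivation:
Leaves (nodes with no children): A, C, D, F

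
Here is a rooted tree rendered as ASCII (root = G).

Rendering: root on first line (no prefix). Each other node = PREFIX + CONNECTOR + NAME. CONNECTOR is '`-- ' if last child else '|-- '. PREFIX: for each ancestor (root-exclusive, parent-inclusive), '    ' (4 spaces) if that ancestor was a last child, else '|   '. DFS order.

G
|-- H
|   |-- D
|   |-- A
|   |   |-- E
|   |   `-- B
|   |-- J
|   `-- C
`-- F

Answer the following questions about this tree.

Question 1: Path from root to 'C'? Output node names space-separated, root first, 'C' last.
Walk down from root: G -> H -> C

Answer: G H C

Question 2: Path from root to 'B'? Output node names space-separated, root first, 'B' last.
Walk down from root: G -> H -> A -> B

Answer: G H A B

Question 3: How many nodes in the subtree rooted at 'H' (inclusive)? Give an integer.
Subtree rooted at H contains: A, B, C, D, E, H, J
Count = 7

Answer: 7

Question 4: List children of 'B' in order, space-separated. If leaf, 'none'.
Answer: none

Derivation:
Node B's children (from adjacency): (leaf)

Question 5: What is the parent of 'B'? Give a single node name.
Answer: A

Derivation:
Scan adjacency: B appears as child of A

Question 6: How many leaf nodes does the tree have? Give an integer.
Leaves (nodes with no children): B, C, D, E, F, J

Answer: 6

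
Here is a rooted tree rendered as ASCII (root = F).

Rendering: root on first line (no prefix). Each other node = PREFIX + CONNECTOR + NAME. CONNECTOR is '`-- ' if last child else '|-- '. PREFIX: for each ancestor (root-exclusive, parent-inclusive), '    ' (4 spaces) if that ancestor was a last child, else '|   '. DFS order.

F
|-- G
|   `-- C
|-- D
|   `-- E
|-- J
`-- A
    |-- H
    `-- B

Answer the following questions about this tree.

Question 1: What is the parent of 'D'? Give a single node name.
Scan adjacency: D appears as child of F

Answer: F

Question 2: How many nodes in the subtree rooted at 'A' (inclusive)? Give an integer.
Subtree rooted at A contains: A, B, H
Count = 3

Answer: 3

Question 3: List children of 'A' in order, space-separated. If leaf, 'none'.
Node A's children (from adjacency): H, B

Answer: H B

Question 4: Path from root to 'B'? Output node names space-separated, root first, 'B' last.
Walk down from root: F -> A -> B

Answer: F A B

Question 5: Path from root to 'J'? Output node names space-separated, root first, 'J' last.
Answer: F J

Derivation:
Walk down from root: F -> J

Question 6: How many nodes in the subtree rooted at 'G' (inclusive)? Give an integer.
Answer: 2

Derivation:
Subtree rooted at G contains: C, G
Count = 2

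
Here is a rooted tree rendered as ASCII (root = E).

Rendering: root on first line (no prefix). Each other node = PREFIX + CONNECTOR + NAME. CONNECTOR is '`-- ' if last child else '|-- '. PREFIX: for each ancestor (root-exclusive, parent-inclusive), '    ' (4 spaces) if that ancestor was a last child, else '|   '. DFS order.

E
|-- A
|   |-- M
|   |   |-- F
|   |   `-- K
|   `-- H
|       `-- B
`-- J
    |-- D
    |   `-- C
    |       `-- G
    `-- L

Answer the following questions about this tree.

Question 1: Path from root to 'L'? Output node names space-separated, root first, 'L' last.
Walk down from root: E -> J -> L

Answer: E J L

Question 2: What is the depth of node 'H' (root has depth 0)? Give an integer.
Path from root to H: E -> A -> H
Depth = number of edges = 2

Answer: 2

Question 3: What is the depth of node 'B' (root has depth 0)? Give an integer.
Path from root to B: E -> A -> H -> B
Depth = number of edges = 3

Answer: 3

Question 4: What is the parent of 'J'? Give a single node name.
Scan adjacency: J appears as child of E

Answer: E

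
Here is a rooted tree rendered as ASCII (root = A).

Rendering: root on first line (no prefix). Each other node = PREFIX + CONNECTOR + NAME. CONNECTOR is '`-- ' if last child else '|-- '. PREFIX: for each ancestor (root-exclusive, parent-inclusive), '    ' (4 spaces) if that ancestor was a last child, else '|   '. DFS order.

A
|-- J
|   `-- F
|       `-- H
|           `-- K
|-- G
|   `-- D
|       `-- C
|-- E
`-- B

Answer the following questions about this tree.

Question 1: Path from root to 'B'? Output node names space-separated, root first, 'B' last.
Answer: A B

Derivation:
Walk down from root: A -> B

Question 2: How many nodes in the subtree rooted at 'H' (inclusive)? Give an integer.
Subtree rooted at H contains: H, K
Count = 2

Answer: 2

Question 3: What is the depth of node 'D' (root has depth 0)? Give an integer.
Path from root to D: A -> G -> D
Depth = number of edges = 2

Answer: 2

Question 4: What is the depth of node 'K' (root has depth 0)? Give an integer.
Path from root to K: A -> J -> F -> H -> K
Depth = number of edges = 4

Answer: 4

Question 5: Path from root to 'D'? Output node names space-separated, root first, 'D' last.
Answer: A G D

Derivation:
Walk down from root: A -> G -> D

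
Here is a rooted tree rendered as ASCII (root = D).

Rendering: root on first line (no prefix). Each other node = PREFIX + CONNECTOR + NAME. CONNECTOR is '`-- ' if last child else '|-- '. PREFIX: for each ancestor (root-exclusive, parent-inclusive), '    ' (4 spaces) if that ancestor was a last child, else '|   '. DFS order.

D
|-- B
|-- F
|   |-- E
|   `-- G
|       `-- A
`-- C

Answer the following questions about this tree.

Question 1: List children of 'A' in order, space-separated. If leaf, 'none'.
Node A's children (from adjacency): (leaf)

Answer: none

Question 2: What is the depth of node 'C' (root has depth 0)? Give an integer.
Path from root to C: D -> C
Depth = number of edges = 1

Answer: 1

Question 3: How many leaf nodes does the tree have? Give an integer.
Leaves (nodes with no children): A, B, C, E

Answer: 4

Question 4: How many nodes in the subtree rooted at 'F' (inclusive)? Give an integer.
Answer: 4

Derivation:
Subtree rooted at F contains: A, E, F, G
Count = 4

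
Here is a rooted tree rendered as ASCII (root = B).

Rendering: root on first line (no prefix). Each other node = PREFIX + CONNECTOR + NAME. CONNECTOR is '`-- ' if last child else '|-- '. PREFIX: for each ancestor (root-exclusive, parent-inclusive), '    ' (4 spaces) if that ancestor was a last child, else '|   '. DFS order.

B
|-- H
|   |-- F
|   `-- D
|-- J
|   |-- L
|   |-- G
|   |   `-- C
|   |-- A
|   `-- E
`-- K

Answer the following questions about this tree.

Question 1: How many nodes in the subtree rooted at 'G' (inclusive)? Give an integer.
Subtree rooted at G contains: C, G
Count = 2

Answer: 2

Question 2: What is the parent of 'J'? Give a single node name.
Scan adjacency: J appears as child of B

Answer: B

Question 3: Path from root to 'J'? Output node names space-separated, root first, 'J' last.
Answer: B J

Derivation:
Walk down from root: B -> J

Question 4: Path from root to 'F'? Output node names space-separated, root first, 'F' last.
Walk down from root: B -> H -> F

Answer: B H F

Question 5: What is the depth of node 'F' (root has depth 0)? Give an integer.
Path from root to F: B -> H -> F
Depth = number of edges = 2

Answer: 2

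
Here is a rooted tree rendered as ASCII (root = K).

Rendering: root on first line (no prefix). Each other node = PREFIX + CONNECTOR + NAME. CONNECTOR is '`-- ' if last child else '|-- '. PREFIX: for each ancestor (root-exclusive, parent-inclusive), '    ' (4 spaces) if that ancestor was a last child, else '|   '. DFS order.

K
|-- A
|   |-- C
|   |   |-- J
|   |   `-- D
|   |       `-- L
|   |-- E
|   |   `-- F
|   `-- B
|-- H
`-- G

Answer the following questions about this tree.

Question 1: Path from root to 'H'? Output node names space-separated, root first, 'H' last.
Answer: K H

Derivation:
Walk down from root: K -> H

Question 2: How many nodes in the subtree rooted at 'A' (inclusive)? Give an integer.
Subtree rooted at A contains: A, B, C, D, E, F, J, L
Count = 8

Answer: 8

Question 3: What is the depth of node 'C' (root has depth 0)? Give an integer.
Path from root to C: K -> A -> C
Depth = number of edges = 2

Answer: 2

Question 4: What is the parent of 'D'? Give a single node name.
Answer: C

Derivation:
Scan adjacency: D appears as child of C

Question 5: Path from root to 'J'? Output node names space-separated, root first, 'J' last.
Answer: K A C J

Derivation:
Walk down from root: K -> A -> C -> J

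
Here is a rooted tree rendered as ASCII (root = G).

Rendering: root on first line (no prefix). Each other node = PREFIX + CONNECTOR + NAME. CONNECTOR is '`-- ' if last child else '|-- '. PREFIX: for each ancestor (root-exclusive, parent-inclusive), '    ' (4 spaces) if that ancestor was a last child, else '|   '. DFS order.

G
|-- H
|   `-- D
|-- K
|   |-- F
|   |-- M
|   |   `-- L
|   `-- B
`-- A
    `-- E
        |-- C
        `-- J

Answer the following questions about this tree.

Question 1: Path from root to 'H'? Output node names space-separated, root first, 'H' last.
Walk down from root: G -> H

Answer: G H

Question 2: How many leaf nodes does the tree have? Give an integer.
Leaves (nodes with no children): B, C, D, F, J, L

Answer: 6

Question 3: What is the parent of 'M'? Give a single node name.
Scan adjacency: M appears as child of K

Answer: K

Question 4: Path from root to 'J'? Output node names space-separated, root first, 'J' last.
Answer: G A E J

Derivation:
Walk down from root: G -> A -> E -> J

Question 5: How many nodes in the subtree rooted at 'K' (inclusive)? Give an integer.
Answer: 5

Derivation:
Subtree rooted at K contains: B, F, K, L, M
Count = 5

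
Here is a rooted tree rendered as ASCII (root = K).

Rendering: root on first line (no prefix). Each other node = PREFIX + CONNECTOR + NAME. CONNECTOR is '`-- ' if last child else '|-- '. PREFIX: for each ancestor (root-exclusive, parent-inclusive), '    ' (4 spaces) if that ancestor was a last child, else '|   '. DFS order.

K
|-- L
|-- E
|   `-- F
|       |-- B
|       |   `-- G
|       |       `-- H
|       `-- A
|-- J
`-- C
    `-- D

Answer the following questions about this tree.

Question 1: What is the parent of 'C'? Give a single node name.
Scan adjacency: C appears as child of K

Answer: K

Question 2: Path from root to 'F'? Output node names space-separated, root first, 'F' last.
Walk down from root: K -> E -> F

Answer: K E F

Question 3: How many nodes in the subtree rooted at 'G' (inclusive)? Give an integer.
Subtree rooted at G contains: G, H
Count = 2

Answer: 2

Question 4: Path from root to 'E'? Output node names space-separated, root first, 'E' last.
Answer: K E

Derivation:
Walk down from root: K -> E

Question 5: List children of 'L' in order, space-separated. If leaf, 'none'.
Answer: none

Derivation:
Node L's children (from adjacency): (leaf)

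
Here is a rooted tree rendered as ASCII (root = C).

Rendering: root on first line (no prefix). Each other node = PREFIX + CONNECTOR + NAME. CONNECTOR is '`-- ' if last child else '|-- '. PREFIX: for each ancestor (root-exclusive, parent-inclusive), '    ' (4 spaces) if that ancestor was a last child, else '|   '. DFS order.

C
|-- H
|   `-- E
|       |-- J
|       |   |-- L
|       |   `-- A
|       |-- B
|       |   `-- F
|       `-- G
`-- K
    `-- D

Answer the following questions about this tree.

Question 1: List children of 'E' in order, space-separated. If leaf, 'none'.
Node E's children (from adjacency): J, B, G

Answer: J B G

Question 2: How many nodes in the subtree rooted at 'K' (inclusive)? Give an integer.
Answer: 2

Derivation:
Subtree rooted at K contains: D, K
Count = 2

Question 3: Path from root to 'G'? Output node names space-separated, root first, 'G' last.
Answer: C H E G

Derivation:
Walk down from root: C -> H -> E -> G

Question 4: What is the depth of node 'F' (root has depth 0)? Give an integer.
Answer: 4

Derivation:
Path from root to F: C -> H -> E -> B -> F
Depth = number of edges = 4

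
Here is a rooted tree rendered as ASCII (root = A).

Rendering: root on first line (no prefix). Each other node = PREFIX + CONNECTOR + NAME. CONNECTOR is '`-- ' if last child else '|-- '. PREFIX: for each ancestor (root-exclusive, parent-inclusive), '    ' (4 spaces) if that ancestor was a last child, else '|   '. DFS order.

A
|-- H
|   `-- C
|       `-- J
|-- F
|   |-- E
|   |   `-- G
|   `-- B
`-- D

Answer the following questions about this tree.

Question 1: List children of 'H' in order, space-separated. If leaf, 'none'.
Node H's children (from adjacency): C

Answer: C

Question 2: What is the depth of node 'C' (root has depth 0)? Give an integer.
Answer: 2

Derivation:
Path from root to C: A -> H -> C
Depth = number of edges = 2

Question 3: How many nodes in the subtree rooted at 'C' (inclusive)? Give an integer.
Subtree rooted at C contains: C, J
Count = 2

Answer: 2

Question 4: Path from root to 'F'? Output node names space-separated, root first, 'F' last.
Walk down from root: A -> F

Answer: A F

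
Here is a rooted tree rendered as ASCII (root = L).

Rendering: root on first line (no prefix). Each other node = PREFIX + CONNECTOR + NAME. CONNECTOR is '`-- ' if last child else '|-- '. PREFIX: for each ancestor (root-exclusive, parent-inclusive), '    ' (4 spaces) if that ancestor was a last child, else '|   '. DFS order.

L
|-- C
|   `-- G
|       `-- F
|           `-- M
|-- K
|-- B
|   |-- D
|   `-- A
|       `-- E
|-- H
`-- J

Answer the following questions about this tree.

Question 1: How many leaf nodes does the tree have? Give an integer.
Leaves (nodes with no children): D, E, H, J, K, M

Answer: 6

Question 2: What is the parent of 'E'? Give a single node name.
Scan adjacency: E appears as child of A

Answer: A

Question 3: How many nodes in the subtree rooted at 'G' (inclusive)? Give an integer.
Subtree rooted at G contains: F, G, M
Count = 3

Answer: 3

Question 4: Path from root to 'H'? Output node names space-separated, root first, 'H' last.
Walk down from root: L -> H

Answer: L H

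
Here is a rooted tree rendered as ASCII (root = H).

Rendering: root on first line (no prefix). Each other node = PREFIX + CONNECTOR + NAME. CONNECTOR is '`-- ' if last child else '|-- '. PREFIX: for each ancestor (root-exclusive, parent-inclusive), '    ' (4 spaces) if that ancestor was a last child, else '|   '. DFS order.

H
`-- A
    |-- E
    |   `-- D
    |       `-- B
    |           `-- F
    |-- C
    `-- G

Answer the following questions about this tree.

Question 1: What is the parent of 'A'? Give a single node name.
Scan adjacency: A appears as child of H

Answer: H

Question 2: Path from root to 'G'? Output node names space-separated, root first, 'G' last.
Answer: H A G

Derivation:
Walk down from root: H -> A -> G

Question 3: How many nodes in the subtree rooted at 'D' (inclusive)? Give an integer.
Answer: 3

Derivation:
Subtree rooted at D contains: B, D, F
Count = 3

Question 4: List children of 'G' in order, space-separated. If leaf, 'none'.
Node G's children (from adjacency): (leaf)

Answer: none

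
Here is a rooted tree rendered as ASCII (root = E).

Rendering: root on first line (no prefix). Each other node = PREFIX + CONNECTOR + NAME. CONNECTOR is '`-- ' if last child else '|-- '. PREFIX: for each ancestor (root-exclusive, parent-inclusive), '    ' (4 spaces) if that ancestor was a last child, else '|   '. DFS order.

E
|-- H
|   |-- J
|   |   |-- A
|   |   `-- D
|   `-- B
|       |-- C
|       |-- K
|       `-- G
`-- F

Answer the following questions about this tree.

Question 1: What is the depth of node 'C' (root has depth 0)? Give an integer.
Path from root to C: E -> H -> B -> C
Depth = number of edges = 3

Answer: 3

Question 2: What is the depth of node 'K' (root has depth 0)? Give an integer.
Answer: 3

Derivation:
Path from root to K: E -> H -> B -> K
Depth = number of edges = 3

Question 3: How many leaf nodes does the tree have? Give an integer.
Answer: 6

Derivation:
Leaves (nodes with no children): A, C, D, F, G, K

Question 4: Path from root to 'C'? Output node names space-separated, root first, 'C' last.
Walk down from root: E -> H -> B -> C

Answer: E H B C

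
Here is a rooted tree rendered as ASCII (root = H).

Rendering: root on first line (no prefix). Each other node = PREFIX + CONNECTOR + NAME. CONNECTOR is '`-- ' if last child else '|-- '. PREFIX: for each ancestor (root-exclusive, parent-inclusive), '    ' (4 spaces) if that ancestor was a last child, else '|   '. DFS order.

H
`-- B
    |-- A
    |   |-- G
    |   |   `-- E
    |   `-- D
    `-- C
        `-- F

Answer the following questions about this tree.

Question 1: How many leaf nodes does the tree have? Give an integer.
Answer: 3

Derivation:
Leaves (nodes with no children): D, E, F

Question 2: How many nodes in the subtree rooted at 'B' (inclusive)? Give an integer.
Answer: 7

Derivation:
Subtree rooted at B contains: A, B, C, D, E, F, G
Count = 7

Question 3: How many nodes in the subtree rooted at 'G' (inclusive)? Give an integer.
Answer: 2

Derivation:
Subtree rooted at G contains: E, G
Count = 2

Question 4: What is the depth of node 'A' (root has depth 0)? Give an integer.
Answer: 2

Derivation:
Path from root to A: H -> B -> A
Depth = number of edges = 2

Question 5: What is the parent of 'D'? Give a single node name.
Scan adjacency: D appears as child of A

Answer: A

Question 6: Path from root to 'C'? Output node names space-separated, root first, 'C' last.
Answer: H B C

Derivation:
Walk down from root: H -> B -> C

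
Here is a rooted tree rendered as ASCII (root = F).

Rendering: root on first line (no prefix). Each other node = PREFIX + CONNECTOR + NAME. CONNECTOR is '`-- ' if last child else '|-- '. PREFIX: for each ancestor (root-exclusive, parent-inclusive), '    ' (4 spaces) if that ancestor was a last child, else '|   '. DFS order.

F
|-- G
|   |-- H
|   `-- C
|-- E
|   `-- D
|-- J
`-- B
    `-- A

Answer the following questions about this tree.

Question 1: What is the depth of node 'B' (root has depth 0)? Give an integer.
Answer: 1

Derivation:
Path from root to B: F -> B
Depth = number of edges = 1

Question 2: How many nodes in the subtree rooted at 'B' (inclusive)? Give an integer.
Answer: 2

Derivation:
Subtree rooted at B contains: A, B
Count = 2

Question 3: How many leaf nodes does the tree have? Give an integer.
Answer: 5

Derivation:
Leaves (nodes with no children): A, C, D, H, J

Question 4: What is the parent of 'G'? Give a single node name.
Answer: F

Derivation:
Scan adjacency: G appears as child of F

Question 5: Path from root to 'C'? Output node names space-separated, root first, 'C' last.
Walk down from root: F -> G -> C

Answer: F G C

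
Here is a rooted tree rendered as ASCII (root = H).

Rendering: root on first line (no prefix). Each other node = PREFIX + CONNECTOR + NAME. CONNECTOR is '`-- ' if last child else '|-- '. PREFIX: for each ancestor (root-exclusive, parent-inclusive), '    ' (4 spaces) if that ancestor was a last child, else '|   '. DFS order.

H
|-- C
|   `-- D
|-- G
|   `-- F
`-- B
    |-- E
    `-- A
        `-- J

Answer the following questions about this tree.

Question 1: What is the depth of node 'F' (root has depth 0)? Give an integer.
Path from root to F: H -> G -> F
Depth = number of edges = 2

Answer: 2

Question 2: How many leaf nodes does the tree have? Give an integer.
Leaves (nodes with no children): D, E, F, J

Answer: 4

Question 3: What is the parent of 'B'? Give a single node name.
Scan adjacency: B appears as child of H

Answer: H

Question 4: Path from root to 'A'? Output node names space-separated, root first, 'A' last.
Answer: H B A

Derivation:
Walk down from root: H -> B -> A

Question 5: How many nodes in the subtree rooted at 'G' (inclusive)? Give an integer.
Answer: 2

Derivation:
Subtree rooted at G contains: F, G
Count = 2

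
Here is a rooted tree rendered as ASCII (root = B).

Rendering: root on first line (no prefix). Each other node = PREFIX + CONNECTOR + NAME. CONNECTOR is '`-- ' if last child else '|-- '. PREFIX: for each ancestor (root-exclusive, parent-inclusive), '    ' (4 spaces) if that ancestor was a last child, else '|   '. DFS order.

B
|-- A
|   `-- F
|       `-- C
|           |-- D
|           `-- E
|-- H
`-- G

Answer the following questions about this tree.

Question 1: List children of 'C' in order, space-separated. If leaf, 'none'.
Node C's children (from adjacency): D, E

Answer: D E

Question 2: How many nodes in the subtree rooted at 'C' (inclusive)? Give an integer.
Answer: 3

Derivation:
Subtree rooted at C contains: C, D, E
Count = 3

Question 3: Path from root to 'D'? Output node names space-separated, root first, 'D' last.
Answer: B A F C D

Derivation:
Walk down from root: B -> A -> F -> C -> D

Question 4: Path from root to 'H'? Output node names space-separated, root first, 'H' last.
Answer: B H

Derivation:
Walk down from root: B -> H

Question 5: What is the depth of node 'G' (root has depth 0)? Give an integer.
Answer: 1

Derivation:
Path from root to G: B -> G
Depth = number of edges = 1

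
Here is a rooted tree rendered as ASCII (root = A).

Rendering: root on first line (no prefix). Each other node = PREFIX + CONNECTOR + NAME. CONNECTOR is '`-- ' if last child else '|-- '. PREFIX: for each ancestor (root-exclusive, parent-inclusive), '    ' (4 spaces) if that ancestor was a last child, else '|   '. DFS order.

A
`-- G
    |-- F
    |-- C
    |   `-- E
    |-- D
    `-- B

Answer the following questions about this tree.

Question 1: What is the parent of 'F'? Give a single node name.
Answer: G

Derivation:
Scan adjacency: F appears as child of G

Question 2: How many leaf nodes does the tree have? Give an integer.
Leaves (nodes with no children): B, D, E, F

Answer: 4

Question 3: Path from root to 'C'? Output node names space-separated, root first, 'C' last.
Answer: A G C

Derivation:
Walk down from root: A -> G -> C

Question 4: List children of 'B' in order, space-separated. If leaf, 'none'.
Answer: none

Derivation:
Node B's children (from adjacency): (leaf)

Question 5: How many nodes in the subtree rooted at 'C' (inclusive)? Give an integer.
Subtree rooted at C contains: C, E
Count = 2

Answer: 2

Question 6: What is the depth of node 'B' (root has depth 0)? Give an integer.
Answer: 2

Derivation:
Path from root to B: A -> G -> B
Depth = number of edges = 2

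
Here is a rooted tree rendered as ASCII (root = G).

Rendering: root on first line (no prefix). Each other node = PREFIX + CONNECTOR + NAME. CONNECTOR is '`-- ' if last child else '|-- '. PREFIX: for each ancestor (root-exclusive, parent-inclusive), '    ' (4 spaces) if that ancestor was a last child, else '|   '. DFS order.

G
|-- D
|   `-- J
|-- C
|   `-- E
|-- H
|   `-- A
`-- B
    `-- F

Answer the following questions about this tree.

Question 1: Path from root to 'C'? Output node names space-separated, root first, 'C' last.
Walk down from root: G -> C

Answer: G C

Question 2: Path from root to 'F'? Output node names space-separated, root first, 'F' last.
Answer: G B F

Derivation:
Walk down from root: G -> B -> F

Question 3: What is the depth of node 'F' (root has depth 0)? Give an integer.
Answer: 2

Derivation:
Path from root to F: G -> B -> F
Depth = number of edges = 2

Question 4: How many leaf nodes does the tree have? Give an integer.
Answer: 4

Derivation:
Leaves (nodes with no children): A, E, F, J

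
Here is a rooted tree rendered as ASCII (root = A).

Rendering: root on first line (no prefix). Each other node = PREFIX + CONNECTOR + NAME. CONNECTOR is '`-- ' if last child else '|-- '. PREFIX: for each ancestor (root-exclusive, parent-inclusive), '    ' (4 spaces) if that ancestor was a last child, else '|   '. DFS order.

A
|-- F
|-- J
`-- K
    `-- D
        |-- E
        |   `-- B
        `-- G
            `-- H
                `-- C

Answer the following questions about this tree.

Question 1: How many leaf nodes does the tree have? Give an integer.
Leaves (nodes with no children): B, C, F, J

Answer: 4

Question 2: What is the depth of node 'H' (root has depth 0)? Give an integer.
Answer: 4

Derivation:
Path from root to H: A -> K -> D -> G -> H
Depth = number of edges = 4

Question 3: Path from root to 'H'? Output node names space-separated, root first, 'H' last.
Answer: A K D G H

Derivation:
Walk down from root: A -> K -> D -> G -> H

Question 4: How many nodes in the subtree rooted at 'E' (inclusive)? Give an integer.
Subtree rooted at E contains: B, E
Count = 2

Answer: 2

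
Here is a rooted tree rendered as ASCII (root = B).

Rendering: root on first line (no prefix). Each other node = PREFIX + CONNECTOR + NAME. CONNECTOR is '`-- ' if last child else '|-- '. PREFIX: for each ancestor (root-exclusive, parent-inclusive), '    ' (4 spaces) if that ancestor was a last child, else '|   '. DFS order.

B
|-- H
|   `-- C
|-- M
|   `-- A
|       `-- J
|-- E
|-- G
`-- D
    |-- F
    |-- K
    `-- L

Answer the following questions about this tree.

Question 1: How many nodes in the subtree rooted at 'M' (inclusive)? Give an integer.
Answer: 3

Derivation:
Subtree rooted at M contains: A, J, M
Count = 3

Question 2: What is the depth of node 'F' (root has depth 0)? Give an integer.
Answer: 2

Derivation:
Path from root to F: B -> D -> F
Depth = number of edges = 2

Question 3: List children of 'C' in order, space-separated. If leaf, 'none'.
Answer: none

Derivation:
Node C's children (from adjacency): (leaf)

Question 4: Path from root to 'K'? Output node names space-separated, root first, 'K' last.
Walk down from root: B -> D -> K

Answer: B D K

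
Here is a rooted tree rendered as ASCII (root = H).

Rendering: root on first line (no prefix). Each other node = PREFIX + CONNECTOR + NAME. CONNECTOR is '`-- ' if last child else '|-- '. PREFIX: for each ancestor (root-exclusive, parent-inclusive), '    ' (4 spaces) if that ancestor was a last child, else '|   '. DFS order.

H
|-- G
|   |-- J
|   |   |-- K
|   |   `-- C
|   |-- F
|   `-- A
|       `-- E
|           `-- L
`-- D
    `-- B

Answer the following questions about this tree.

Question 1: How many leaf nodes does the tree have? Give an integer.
Leaves (nodes with no children): B, C, F, K, L

Answer: 5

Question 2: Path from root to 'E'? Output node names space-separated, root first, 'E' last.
Answer: H G A E

Derivation:
Walk down from root: H -> G -> A -> E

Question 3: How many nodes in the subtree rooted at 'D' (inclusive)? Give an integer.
Answer: 2

Derivation:
Subtree rooted at D contains: B, D
Count = 2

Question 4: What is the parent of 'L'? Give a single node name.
Answer: E

Derivation:
Scan adjacency: L appears as child of E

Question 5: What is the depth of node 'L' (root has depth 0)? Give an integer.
Path from root to L: H -> G -> A -> E -> L
Depth = number of edges = 4

Answer: 4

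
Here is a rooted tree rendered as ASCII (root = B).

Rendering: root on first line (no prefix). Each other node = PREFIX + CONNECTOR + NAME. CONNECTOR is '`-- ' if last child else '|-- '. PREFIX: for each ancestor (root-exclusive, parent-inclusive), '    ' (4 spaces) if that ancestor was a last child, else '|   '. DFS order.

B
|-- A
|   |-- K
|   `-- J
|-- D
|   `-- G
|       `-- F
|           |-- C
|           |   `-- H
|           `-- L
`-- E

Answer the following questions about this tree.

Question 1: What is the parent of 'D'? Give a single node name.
Answer: B

Derivation:
Scan adjacency: D appears as child of B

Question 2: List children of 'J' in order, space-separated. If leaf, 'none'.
Answer: none

Derivation:
Node J's children (from adjacency): (leaf)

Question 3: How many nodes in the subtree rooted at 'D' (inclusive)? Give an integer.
Answer: 6

Derivation:
Subtree rooted at D contains: C, D, F, G, H, L
Count = 6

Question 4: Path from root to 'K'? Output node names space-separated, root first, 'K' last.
Answer: B A K

Derivation:
Walk down from root: B -> A -> K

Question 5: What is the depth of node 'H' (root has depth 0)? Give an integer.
Path from root to H: B -> D -> G -> F -> C -> H
Depth = number of edges = 5

Answer: 5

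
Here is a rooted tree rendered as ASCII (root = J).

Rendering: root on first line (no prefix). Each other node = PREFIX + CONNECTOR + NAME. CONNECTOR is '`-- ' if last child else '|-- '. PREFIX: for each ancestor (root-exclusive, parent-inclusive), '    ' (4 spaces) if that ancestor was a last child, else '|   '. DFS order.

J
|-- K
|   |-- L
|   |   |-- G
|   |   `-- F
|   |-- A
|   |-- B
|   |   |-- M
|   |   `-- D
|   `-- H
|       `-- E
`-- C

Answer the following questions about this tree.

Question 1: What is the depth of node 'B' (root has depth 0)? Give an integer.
Answer: 2

Derivation:
Path from root to B: J -> K -> B
Depth = number of edges = 2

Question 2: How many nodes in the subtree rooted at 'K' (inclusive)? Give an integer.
Answer: 10

Derivation:
Subtree rooted at K contains: A, B, D, E, F, G, H, K, L, M
Count = 10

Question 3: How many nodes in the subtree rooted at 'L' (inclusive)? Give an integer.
Answer: 3

Derivation:
Subtree rooted at L contains: F, G, L
Count = 3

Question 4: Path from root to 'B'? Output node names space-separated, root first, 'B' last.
Walk down from root: J -> K -> B

Answer: J K B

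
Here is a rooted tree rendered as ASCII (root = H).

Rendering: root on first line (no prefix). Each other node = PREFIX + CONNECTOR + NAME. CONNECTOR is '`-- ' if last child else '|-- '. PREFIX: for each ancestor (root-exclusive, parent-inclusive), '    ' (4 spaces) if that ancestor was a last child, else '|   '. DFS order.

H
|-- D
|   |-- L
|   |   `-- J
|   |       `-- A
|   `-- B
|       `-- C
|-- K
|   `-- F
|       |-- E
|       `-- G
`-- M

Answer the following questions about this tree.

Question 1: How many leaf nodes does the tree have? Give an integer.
Leaves (nodes with no children): A, C, E, G, M

Answer: 5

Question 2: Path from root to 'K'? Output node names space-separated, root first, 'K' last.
Walk down from root: H -> K

Answer: H K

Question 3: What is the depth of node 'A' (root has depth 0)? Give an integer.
Path from root to A: H -> D -> L -> J -> A
Depth = number of edges = 4

Answer: 4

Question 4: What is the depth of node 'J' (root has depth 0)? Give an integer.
Path from root to J: H -> D -> L -> J
Depth = number of edges = 3

Answer: 3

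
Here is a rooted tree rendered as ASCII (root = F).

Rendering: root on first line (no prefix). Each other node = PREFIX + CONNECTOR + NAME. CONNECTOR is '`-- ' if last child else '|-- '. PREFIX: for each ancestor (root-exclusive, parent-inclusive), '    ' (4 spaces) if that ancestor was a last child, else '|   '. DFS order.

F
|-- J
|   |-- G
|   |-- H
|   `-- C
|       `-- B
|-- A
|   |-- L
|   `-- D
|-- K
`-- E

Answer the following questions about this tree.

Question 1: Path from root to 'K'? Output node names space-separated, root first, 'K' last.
Walk down from root: F -> K

Answer: F K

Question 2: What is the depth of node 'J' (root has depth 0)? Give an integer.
Path from root to J: F -> J
Depth = number of edges = 1

Answer: 1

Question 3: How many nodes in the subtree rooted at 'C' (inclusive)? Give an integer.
Answer: 2

Derivation:
Subtree rooted at C contains: B, C
Count = 2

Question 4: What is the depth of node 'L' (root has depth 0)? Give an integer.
Path from root to L: F -> A -> L
Depth = number of edges = 2

Answer: 2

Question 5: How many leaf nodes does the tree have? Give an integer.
Answer: 7

Derivation:
Leaves (nodes with no children): B, D, E, G, H, K, L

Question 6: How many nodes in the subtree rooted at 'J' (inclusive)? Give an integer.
Subtree rooted at J contains: B, C, G, H, J
Count = 5

Answer: 5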